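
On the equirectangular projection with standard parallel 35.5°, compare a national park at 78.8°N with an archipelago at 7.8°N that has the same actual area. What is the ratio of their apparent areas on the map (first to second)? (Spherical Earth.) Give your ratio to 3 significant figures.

In the equirectangular projection with standard parallel φ₀ = 35.5° (x = Rλ cos φ₀, y = Rφ), meridians are true-scale (h = 1) and the parallel scale is k = cos φ₀ / cos φ.
Areal scale at 78.8°: h·k = 1.000 × 4.191 = 4.191.
Areal scale at 7.8°: h·k = 1.000 × 0.8217 = 0.8217.
Ratio = 4.191/0.8217 ≈ 5.10.

5.10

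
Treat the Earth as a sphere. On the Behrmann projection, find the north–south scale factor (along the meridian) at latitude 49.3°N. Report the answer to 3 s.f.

0.753

The Behrmann projection is cylindrical equal-area with φ₀ = 30°. For cylindrical equal-area with standard parallel φ₀, h = cos φ / cos φ₀ and k = cos φ₀ / cos φ, so h·k = 1.
h = cos 49.3° / cos 30° = 0.6521/0.8660 = 0.7530.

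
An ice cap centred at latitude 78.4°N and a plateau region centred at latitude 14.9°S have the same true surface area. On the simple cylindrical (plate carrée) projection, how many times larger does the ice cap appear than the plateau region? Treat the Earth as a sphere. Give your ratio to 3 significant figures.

4.81

For the equirectangular projection with φ₀ = 0 (plate carrée), h = 1 along meridians and k = sec φ along parallels.
Areal scale at 78.4°: h·k = 1.000 × 4.973 = 4.973.
Areal scale at 14.9°: h·k = 1.000 × 1.035 = 1.035.
Ratio = 4.973/1.035 ≈ 4.81.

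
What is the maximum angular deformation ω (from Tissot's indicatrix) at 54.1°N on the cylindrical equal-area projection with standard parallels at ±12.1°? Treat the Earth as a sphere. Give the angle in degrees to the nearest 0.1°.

For cylindrical equal-area with standard parallel φ₀, h = cos φ / cos φ₀ and k = cos φ₀ / cos φ, so h·k = 1.
At 54.1°: h = 0.5997, k = 1.668; principal scales a = 1.668, b = 0.5997.
sin(ω/2) = (a − b)/(a + b) = 1.068/2.267 = 0.4710, so ω = 2 arcsin(0.4710) ≈ 56.2°.

56.2°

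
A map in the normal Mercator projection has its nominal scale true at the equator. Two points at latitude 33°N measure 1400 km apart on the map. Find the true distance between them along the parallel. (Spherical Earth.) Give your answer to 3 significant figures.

For Mercator, h = k = sec φ (a conformal cylindrical projection has a single point scale, 1/cos φ).
Along the parallel at 33°, map distances are exaggerated by k = sec 33° = 1.192.
True distance = 1400 / 1.192 = 1400 × cos 33° ≈ 1170 km.

1170 km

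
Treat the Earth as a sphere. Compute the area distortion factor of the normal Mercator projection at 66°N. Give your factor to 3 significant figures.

6.04

For Mercator, h = k = sec φ (a conformal cylindrical projection has a single point scale, 1/cos φ).
Areal scale = k² = sec²φ = 1/cos²(66°) = 1/0.4067² = 6.045.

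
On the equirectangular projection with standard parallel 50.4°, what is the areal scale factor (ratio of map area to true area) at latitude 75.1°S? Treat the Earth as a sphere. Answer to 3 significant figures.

2.48

The equidistant cylindrical projection with φ₀ = 50.4° has h = 1 (meridians true) and k = cos φ₀ / cos φ along parallels.
Areal scale = h·k = 1 × cos φ₀ / cos φ; at 75.1°, h = 1.000, k = 2.479, so h·k = 2.479.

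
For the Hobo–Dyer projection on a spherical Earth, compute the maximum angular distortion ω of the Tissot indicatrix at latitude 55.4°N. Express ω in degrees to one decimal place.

37.6°

The Hobo–Dyer projection is cylindrical equal-area with φ₀ = 37.5°. Cylindrical equal-area (φ₀ = 37.5°): h = cos φ / cos 37.5° along meridians, k = cos 37.5° / cos φ along parallels; h·k = 1.
At 55.4°: h = 0.7158, k = 1.397; principal scales a = 1.397, b = 0.7158.
sin(ω/2) = (a − b)/(a + b) = 0.6814/2.113 = 0.3225, so ω = 2 arcsin(0.3225) ≈ 37.6°.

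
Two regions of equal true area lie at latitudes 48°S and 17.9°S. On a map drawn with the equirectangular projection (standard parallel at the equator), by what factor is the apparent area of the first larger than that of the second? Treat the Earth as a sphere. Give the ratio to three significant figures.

1.42

Plate carrée maps x = Rλ, y = Rφ. The meridian scale is h = 1 and the parallel scale is k = 1/cos φ = sec φ.
Areal scale at 48°: h·k = 1.000 × 1.494 = 1.494.
Areal scale at 17.9°: h·k = 1.000 × 1.051 = 1.051.
Ratio = 1.494/1.051 ≈ 1.42.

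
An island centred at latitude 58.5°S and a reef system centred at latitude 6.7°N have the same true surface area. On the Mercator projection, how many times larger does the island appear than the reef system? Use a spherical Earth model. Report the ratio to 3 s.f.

3.61

Mercator is conformal with k = sec φ, so areal scale = k² = sec²φ.
At 58.5°: sec²(58.5°) = 1/0.5225² = 3.663.
At 6.7°: sec²(6.7°) = 1/0.9932² = 1.014.
Ratio = 3.663/1.014 = cos²(6.7°)/cos²(58.5°) ≈ 3.61.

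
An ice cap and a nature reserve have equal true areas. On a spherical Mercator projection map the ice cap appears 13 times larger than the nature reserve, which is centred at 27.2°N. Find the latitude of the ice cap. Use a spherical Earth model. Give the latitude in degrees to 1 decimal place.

Mercator areal scale is sec²φ, so apparent-area ratio = sec²φ₁ / sec²φ₂ = cos²φ₂ / cos²φ₁.
cos²φ₂ / cos²φ₁ = 13  ⇒  cos φ₁ = cos 27.2° / √13 = 0.8894/3.606 = 0.2467.
φ₁ = arccos(0.2467) ≈ 75.7°.

75.7°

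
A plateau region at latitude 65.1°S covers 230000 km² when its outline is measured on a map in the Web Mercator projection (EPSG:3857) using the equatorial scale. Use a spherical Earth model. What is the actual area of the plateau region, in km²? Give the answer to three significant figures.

40800 km²

For Mercator, h = k = sec φ (a conformal cylindrical projection has a single point scale, 1/cos φ).
Areal scale = k² = sec²φ = 1/cos²(65.1°) = 1/0.4210² = 5.641.
True area = apparent / (areal scale) = 230000 / 5.641 ≈ 40800 km².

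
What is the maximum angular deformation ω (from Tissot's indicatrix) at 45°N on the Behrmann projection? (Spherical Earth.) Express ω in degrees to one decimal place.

23.1°

Behrmann is a cylindrical equal-area projection with standard parallels at ±30°. For cylindrical equal-area with standard parallel φ₀, h = cos φ / cos φ₀ and k = cos φ₀ / cos φ, so h·k = 1.
At 45°: h = 0.8165, k = 1.225; principal scales a = 1.225, b = 0.8165.
sin(ω/2) = (a − b)/(a + b) = 0.4082/2.041 = 0.2000, so ω = 2 arcsin(0.2000) ≈ 23.1°.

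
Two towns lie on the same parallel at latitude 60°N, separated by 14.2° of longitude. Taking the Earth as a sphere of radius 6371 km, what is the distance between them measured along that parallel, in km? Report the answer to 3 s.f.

Arc length along a parallel = R cos φ · Δλ (with Δλ in radians).
= 6371 × cos 60° × (14.2° × π/180) = 6371 × 0.5000 × 0.2478 ≈ 789 km.

789 km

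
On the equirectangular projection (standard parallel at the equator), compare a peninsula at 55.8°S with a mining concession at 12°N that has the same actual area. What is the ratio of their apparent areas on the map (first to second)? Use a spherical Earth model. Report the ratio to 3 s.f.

1.74

For the equirectangular projection with φ₀ = 0 (plate carrée), h = 1 along meridians and k = sec φ along parallels.
Areal scale at 55.8°: h·k = 1.000 × 1.779 = 1.779.
Areal scale at 12°: h·k = 1.000 × 1.022 = 1.022.
Ratio = 1.779/1.022 ≈ 1.74.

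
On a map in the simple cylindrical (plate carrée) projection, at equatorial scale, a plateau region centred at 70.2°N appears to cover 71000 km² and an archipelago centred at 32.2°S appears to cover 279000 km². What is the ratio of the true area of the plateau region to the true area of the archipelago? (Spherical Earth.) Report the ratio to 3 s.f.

On the plate carrée, areal scale = h·k = 1 × sec φ, so true area = apparent × cos φ.
True area of plateau region: 71000 × cos(70.2°) = 71000 × 0.3387 = 24050 km².
True area of archipelago: 279000 × cos(32.2°) = 279000 × 0.8462 = 236100 km².
Ratio = 24050 / 236100 ≈ 0.102.

0.102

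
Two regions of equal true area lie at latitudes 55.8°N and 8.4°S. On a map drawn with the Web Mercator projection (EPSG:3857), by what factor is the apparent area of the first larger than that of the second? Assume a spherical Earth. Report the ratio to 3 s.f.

3.10

On Mercator, area is exaggerated by sec²φ = 1/cos²φ.
At 55.8°: sec²(55.8°) = 1/0.5621² = 3.165.
At 8.4°: sec²(8.4°) = 1/0.9893² = 1.022.
Ratio = 3.165/1.022 = cos²(8.4°)/cos²(55.8°) ≈ 3.10.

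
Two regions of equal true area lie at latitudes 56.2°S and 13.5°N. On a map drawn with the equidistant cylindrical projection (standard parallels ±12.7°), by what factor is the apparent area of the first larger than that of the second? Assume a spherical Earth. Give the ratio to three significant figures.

1.75

In the equirectangular projection with standard parallel φ₀ = 12.7° (x = Rλ cos φ₀, y = Rφ), meridians are true-scale (h = 1) and the parallel scale is k = cos φ₀ / cos φ.
Areal scale at 56.2°: h·k = 1.000 × 1.754 = 1.754.
Areal scale at 13.5°: h·k = 1.000 × 1.003 = 1.003.
Ratio = 1.754/1.003 ≈ 1.75.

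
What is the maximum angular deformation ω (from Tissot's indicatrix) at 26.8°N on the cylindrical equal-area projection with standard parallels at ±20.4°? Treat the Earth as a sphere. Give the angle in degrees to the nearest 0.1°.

5.6°

For cylindrical equal-area with standard parallel φ₀, h = cos φ / cos φ₀ and k = cos φ₀ / cos φ, so h·k = 1.
At 26.8°: h = 0.9523, k = 1.050; principal scales a = 1.050, b = 0.9523.
sin(ω/2) = (a − b)/(a + b) = 0.09776/2.002 = 0.04882, so ω = 2 arcsin(0.04882) ≈ 5.6°.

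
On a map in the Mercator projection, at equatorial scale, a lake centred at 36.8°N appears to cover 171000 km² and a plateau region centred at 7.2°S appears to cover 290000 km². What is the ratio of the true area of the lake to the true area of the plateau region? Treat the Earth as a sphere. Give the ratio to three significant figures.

0.384

On Mercator the areal scale is sec²φ, so true area = apparent × cos²φ.
True area of lake: 171000 × cos²(36.8°) = 171000 × 0.6412 = 109600 km².
True area of plateau region: 290000 × cos²(7.2°) = 290000 × 0.9843 = 285400 km².
Ratio = 109600 / 285400 ≈ 0.384.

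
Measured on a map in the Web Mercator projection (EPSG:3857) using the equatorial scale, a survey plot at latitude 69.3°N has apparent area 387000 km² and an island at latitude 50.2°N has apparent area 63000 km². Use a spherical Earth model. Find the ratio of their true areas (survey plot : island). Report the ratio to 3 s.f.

1.87

Mercator's areal exaggeration is sec²φ; hence true area = (apparent area) · cos²φ.
True area of survey plot: 387000 × cos²(69.3°) = 387000 × 0.1249 = 48350 km².
True area of island: 63000 × cos²(50.2°) = 63000 × 0.4097 = 25810 km².
Ratio = 48350 / 25810 ≈ 1.87.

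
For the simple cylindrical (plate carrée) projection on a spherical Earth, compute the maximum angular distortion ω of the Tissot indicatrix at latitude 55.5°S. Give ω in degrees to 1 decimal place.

32.1°

In the plate carrée (x = Rλ, y = Rφ), meridians are true-scale (h = 1) and parallels are stretched by k = sec φ.
At 55.5°: h = 1.000, k = 1.766; principal scales a = 1.766, b = 1.000.
sin(ω/2) = (a − b)/(a + b) = 0.7655/2.766 = 0.2768, so ω = 2 arcsin(0.2768) ≈ 32.1°.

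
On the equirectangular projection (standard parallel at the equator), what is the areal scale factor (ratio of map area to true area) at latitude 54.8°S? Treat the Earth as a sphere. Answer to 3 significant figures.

Plate carrée maps x = Rλ, y = Rφ. The meridian scale is h = 1 and the parallel scale is k = 1/cos φ = sec φ.
Areal scale = h·k = 1 × sec φ; at 54.8°, h = 1.000, k = 1.735, so h·k = 1.735.

1.73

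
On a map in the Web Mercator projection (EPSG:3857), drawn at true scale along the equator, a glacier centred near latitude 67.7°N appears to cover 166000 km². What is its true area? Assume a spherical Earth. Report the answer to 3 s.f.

23900 km²

Mercator is conformal, so the point scale is isotropic: h = k = sec φ = 1/cos φ.
Areal scale = k² = sec²φ = 1/cos²(67.7°) = 1/0.3795² = 6.945.
True area = apparent / (areal scale) = 166000 / 6.945 ≈ 23900 km².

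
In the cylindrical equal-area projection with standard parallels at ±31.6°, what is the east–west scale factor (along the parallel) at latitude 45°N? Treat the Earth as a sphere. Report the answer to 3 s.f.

1.20

A cylindrical equal-area projection with standard parallel φ₀ has meridian scale h = cos φ / cos φ₀ and parallel scale k = cos φ₀ / cos φ (so areas are preserved, h·k = 1).
k = cos 31.6° / cos 45° = 0.8517/0.7071 = 1.205.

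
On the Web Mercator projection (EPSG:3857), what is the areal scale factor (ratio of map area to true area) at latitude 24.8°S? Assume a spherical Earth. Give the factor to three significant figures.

1.21

Mercator is conformal, so the point scale is isotropic: h = k = sec φ = 1/cos φ.
Areal scale = k² = sec²φ = 1/cos²(24.8°) = 1/0.9078² = 1.214.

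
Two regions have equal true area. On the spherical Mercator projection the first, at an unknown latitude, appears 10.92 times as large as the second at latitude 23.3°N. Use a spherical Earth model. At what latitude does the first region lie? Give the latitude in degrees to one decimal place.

On Mercator, (apparent₁)/(apparent₂) = sec²φ₁ / sec²φ₂ when true areas are equal.
cos²φ₂ / cos²φ₁ = 10.92  ⇒  cos φ₁ = cos 23.3° / √10.92 = 0.9184/3.305 = 0.2779.
φ₁ = arccos(0.2779) ≈ 73.9°.

73.9°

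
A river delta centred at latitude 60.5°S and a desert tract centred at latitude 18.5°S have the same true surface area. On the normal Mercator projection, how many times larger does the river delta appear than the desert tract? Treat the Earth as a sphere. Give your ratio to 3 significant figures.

On Mercator, area is exaggerated by sec²φ = 1/cos²φ.
At 60.5°: sec²(60.5°) = 1/0.4924² = 4.124.
At 18.5°: sec²(18.5°) = 1/0.9483² = 1.112.
Ratio = 4.124/1.112 = cos²(18.5°)/cos²(60.5°) ≈ 3.71.

3.71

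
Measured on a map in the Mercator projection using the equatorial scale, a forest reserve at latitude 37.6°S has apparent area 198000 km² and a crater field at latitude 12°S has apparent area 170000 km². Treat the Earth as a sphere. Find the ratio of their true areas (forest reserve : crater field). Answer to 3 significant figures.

Mercator's areal exaggeration is sec²φ; hence true area = (apparent area) · cos²φ.
True area of forest reserve: 198000 × cos²(37.6°) = 198000 × 0.6277 = 124300 km².
True area of crater field: 170000 × cos²(12°) = 170000 × 0.9568 = 162700 km².
Ratio = 124300 / 162700 ≈ 0.764.

0.764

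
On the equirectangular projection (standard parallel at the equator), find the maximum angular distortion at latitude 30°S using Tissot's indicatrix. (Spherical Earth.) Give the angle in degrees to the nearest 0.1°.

Plate carrée maps x = Rλ, y = Rφ. The meridian scale is h = 1 and the parallel scale is k = 1/cos φ = sec φ.
At 30°: h = 1.000, k = 1.155; principal scales a = 1.155, b = 1.000.
sin(ω/2) = (a − b)/(a + b) = 0.1547/2.155 = 0.07180, so ω = 2 arcsin(0.07180) ≈ 8.2°.

8.2°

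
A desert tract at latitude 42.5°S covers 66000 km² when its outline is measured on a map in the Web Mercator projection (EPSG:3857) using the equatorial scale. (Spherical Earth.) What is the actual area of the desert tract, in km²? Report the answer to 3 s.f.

The Mercator projection is conformal; its linear scale factor is the same in every direction and equals sec φ = 1/cos φ.
Areal scale = k² = sec²φ = 1/cos²(42.5°) = 1/0.7373² = 1.840.
True area = apparent / (areal scale) = 66000 / 1.840 ≈ 35900 km².

35900 km²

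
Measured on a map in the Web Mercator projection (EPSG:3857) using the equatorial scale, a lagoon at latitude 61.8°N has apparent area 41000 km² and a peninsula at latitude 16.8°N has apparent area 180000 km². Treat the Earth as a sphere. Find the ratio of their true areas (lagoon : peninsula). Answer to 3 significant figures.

0.0555

On Mercator the areal scale is sec²φ, so true area = apparent × cos²φ.
True area of lagoon: 41000 × cos²(61.8°) = 41000 × 0.2233 = 9155 km².
True area of peninsula: 180000 × cos²(16.8°) = 180000 × 0.9165 = 165000 km².
Ratio = 9155 / 165000 ≈ 0.0555.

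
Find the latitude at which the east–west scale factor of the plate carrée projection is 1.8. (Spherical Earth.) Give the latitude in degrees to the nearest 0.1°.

Plate carrée: h = 1, k = sec φ along parallels.
sec φ = 1.8  ⇒  cos φ = 0.5556  ⇒  φ ≈ 56.3°.

56.3°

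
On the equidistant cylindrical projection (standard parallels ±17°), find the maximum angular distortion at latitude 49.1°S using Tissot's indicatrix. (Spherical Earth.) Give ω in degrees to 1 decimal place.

21.6°

In the equirectangular projection with standard parallel φ₀ = 17° (x = Rλ cos φ₀, y = Rφ), meridians are true-scale (h = 1) and the parallel scale is k = cos φ₀ / cos φ.
At 49.1°: h = 1.000, k = 1.461; principal scales a = 1.461, b = 1.000.
sin(ω/2) = (a − b)/(a + b) = 0.4606/2.461 = 0.1872, so ω = 2 arcsin(0.1872) ≈ 21.6°.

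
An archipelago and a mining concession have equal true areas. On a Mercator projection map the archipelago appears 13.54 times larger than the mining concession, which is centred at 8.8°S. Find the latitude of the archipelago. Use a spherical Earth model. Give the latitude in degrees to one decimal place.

74.4°

On Mercator, (apparent₁)/(apparent₂) = sec²φ₁ / sec²φ₂ when true areas are equal.
cos²φ₂ / cos²φ₁ = 13.54  ⇒  cos φ₁ = cos 8.8° / √13.54 = 0.9882/3.680 = 0.2686.
φ₁ = arccos(0.2686) ≈ 74.4°.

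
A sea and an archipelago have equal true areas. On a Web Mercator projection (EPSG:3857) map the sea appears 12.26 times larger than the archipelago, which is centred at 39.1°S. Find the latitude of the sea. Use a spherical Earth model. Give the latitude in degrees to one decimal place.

Mercator areal scale is sec²φ, so apparent-area ratio = sec²φ₁ / sec²φ₂ = cos²φ₂ / cos²φ₁.
cos²φ₂ / cos²φ₁ = 12.26  ⇒  cos φ₁ = cos 39.1° / √12.26 = 0.7760/3.501 = 0.2216.
φ₁ = arccos(0.2216) ≈ 77.2°.

77.2°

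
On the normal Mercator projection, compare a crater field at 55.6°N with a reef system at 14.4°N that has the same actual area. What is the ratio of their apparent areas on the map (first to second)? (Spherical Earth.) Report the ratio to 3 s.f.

2.94

Mercator areal scale is sec²φ.
At 55.6°: sec²(55.6°) = 1/0.5650² = 3.133.
At 14.4°: sec²(14.4°) = 1/0.9686² = 1.066.
Ratio = 3.133/1.066 = cos²(14.4°)/cos²(55.6°) ≈ 2.94.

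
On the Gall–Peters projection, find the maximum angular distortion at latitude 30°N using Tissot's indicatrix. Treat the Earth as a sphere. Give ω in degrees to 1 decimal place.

The Gall–Peters projection is cylindrical equal-area with φ₀ = 45°. For cylindrical equal-area with standard parallel φ₀, h = cos φ / cos φ₀ and k = cos φ₀ / cos φ, so h·k = 1.
At 30°: h = 1.225, k = 0.8165; principal scales a = 1.225, b = 0.8165.
sin(ω/2) = (a − b)/(a + b) = 0.4082/2.041 = 0.2000, so ω = 2 arcsin(0.2000) ≈ 23.1°.

23.1°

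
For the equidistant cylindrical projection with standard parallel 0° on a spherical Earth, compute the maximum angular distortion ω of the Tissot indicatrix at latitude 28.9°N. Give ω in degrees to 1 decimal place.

In the plate carrée (x = Rλ, y = Rφ), meridians are true-scale (h = 1) and parallels are stretched by k = sec φ.
At 28.9°: h = 1.000, k = 1.142; principal scales a = 1.142, b = 1.000.
sin(ω/2) = (a − b)/(a + b) = 0.1423/2.142 = 0.06640, so ω = 2 arcsin(0.06640) ≈ 7.6°.

7.6°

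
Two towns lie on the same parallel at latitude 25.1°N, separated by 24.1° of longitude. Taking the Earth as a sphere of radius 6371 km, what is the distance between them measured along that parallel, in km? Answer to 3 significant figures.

2430 km

Arc length along a parallel = R cos φ · Δλ (with Δλ in radians).
= 6371 × cos 25.1° × (24.1° × π/180) = 6371 × 0.9056 × 0.4206 ≈ 2430 km.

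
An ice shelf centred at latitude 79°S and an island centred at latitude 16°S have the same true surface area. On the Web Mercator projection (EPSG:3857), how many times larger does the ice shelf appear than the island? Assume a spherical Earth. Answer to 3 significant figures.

25.4

Mercator is conformal with k = sec φ, so areal scale = k² = sec²φ.
At 79°: sec²(79°) = 1/0.1908² = 27.47.
At 16°: sec²(16°) = 1/0.9613² = 1.082.
Ratio = 27.47/1.082 = cos²(16°)/cos²(79°) ≈ 25.4.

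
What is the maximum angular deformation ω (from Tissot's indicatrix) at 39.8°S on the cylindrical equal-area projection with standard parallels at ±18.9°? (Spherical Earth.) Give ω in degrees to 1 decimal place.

For cylindrical equal-area with standard parallel φ₀, h = cos φ / cos φ₀ and k = cos φ₀ / cos φ, so h·k = 1.
At 39.8°: h = 0.8121, k = 1.231; principal scales a = 1.231, b = 0.8121.
sin(ω/2) = (a − b)/(a + b) = 0.4194/2.043 = 0.2052, so ω = 2 arcsin(0.2052) ≈ 23.7°.

23.7°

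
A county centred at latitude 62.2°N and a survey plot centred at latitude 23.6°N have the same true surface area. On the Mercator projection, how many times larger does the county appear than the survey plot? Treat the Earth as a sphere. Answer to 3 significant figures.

3.86

Mercator areal scale is sec²φ.
At 62.2°: sec²(62.2°) = 1/0.4664² = 4.597.
At 23.6°: sec²(23.6°) = 1/0.9164² = 1.191.
Ratio = 4.597/1.191 = cos²(23.6°)/cos²(62.2°) ≈ 3.86.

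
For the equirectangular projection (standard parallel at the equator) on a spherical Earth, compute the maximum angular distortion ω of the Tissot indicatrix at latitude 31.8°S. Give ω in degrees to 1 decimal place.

Plate carrée maps x = Rλ, y = Rφ. The meridian scale is h = 1 and the parallel scale is k = 1/cos φ = sec φ.
At 31.8°: h = 1.000, k = 1.177; principal scales a = 1.177, b = 1.000.
sin(ω/2) = (a − b)/(a + b) = 0.1766/2.177 = 0.08114, so ω = 2 arcsin(0.08114) ≈ 9.3°.

9.3°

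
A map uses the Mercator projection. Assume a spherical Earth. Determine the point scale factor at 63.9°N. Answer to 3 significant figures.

2.27

Mercator is conformal, so the point scale is isotropic: h = k = sec φ = 1/cos φ.
k = 1/cos 63.9° = 1/0.4399 = 2.273.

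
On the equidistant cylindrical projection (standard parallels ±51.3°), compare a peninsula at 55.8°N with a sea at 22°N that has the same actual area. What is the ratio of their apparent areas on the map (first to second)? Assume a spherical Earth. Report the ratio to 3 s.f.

With standard parallel φ₀ = 51.3°, the equirectangular projection gives x = Rλ cos φ₀, y = Rφ, so h = 1 and k = cos 51.3° / cos φ.
Areal scale at 55.8°: h·k = 1.000 × 1.112 = 1.112.
Areal scale at 22°: h·k = 1.000 × 0.6743 = 0.6743.
Ratio = 1.112/0.6743 ≈ 1.65.

1.65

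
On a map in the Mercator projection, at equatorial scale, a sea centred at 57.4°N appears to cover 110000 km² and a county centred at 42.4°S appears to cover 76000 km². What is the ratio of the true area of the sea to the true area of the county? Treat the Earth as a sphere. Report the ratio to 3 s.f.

0.770

On Mercator the areal scale is sec²φ, so true area = apparent × cos²φ.
True area of sea: 110000 × cos²(57.4°) = 110000 × 0.2903 = 31930 km².
True area of county: 76000 × cos²(42.4°) = 76000 × 0.5453 = 41440 km².
Ratio = 31930 / 41440 ≈ 0.770.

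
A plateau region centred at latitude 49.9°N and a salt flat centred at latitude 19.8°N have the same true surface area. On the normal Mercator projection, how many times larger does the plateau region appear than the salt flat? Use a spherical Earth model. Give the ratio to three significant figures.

2.13

Mercator is conformal with k = sec φ, so areal scale = k² = sec²φ.
At 49.9°: sec²(49.9°) = 1/0.6441² = 2.410.
At 19.8°: sec²(19.8°) = 1/0.9409² = 1.130.
Ratio = 2.410/1.130 = cos²(19.8°)/cos²(49.9°) ≈ 2.13.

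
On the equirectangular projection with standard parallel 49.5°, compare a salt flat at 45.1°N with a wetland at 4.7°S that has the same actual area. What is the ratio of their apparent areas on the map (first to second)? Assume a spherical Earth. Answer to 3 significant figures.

In the equirectangular projection with standard parallel φ₀ = 49.5° (x = Rλ cos φ₀, y = Rφ), meridians are true-scale (h = 1) and the parallel scale is k = cos φ₀ / cos φ.
Areal scale at 45.1°: h·k = 1.000 × 0.9201 = 0.9201.
Areal scale at 4.7°: h·k = 1.000 × 0.6516 = 0.6516.
Ratio = 0.9201/0.6516 ≈ 1.41.

1.41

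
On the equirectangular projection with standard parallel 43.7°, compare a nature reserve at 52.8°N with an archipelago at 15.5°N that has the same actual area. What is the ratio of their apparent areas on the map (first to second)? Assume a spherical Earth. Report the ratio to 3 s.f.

1.59

In the equirectangular projection with standard parallel φ₀ = 43.7° (x = Rλ cos φ₀, y = Rφ), meridians are true-scale (h = 1) and the parallel scale is k = cos φ₀ / cos φ.
Areal scale at 52.8°: h·k = 1.000 × 1.196 = 1.196.
Areal scale at 15.5°: h·k = 1.000 × 0.7503 = 0.7503.
Ratio = 1.196/0.7503 ≈ 1.59.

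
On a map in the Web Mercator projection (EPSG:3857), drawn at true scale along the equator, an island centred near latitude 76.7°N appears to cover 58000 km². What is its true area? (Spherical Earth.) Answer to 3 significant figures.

For Mercator, h = k = sec φ (a conformal cylindrical projection has a single point scale, 1/cos φ).
Areal scale = k² = sec²φ = 1/cos²(76.7°) = 1/0.2300² = 18.90.
True area = apparent / (areal scale) = 58000 / 18.90 ≈ 3070 km².

3070 km²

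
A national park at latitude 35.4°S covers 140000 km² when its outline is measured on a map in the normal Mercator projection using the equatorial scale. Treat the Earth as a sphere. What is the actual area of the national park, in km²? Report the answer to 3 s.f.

The Mercator projection is conformal; its linear scale factor is the same in every direction and equals sec φ = 1/cos φ.
Areal scale = k² = sec²φ = 1/cos²(35.4°) = 1/0.8151² = 1.505.
True area = apparent / (areal scale) = 140000 / 1.505 ≈ 93000 km².

93000 km²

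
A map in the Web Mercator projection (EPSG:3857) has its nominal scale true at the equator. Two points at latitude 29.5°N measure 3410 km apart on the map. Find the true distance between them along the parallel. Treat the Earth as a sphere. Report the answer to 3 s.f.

2970 km

Mercator is conformal, so the point scale is isotropic: h = k = sec φ = 1/cos φ.
Along the parallel at 29.5°, map distances are exaggerated by k = sec 29.5° = 1.149.
True distance = 3410 / 1.149 = 3410 × cos 29.5° ≈ 2970 km.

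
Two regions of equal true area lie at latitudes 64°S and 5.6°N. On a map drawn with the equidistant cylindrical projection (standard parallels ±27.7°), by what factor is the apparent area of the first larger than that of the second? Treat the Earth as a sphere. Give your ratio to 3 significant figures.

2.27

With standard parallel φ₀ = 27.7°, the equirectangular projection gives x = Rλ cos φ₀, y = Rφ, so h = 1 and k = cos 27.7° / cos φ.
Areal scale at 64°: h·k = 1.000 × 2.020 = 2.020.
Areal scale at 5.6°: h·k = 1.000 × 0.8896 = 0.8896.
Ratio = 2.020/0.8896 ≈ 2.27.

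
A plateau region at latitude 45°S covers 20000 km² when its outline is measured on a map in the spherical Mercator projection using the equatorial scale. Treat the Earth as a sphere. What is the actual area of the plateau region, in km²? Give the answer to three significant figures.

10000 km²

For Mercator, h = k = sec φ (a conformal cylindrical projection has a single point scale, 1/cos φ).
Areal scale = k² = sec²φ = 1/cos²(45°) = 1/0.7071² = 2.000.
True area = apparent / (areal scale) = 20000 / 2.000 ≈ 10000 km².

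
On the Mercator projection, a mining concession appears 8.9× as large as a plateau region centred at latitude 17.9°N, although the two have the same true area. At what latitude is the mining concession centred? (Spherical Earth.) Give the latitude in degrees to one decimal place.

71.4°

On Mercator, (apparent₁)/(apparent₂) = sec²φ₁ / sec²φ₂ when true areas are equal.
cos²φ₂ / cos²φ₁ = 8.9  ⇒  cos φ₁ = cos 17.9° / √8.9 = 0.9516/2.983 = 0.3190.
φ₁ = arccos(0.3190) ≈ 71.4°.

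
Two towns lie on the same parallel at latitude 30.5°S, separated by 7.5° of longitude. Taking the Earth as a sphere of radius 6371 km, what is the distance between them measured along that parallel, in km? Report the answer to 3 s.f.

Arc length along a parallel = R cos φ · Δλ (with Δλ in radians).
= 6371 × cos 30.5° × (7.5° × π/180) = 6371 × 0.8616 × 0.1309 ≈ 719 km.

719 km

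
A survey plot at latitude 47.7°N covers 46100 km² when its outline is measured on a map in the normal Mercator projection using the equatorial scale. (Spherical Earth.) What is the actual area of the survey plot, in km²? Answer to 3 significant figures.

The Mercator projection is conformal; its linear scale factor is the same in every direction and equals sec φ = 1/cos φ.
Areal scale = k² = sec²φ = 1/cos²(47.7°) = 1/0.6730² = 2.208.
True area = apparent / (areal scale) = 46100 / 2.208 ≈ 20900 km².

20900 km²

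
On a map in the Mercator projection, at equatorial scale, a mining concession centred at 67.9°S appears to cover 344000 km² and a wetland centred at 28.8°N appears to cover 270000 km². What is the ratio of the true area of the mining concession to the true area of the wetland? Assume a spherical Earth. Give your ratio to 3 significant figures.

0.235

Mercator's areal exaggeration is sec²φ; hence true area = (apparent area) · cos²φ.
True area of mining concession: 344000 × cos²(67.9°) = 344000 × 0.1415 = 48690 km².
True area of wetland: 270000 × cos²(28.8°) = 270000 × 0.7679 = 207300 km².
Ratio = 48690 / 207300 ≈ 0.235.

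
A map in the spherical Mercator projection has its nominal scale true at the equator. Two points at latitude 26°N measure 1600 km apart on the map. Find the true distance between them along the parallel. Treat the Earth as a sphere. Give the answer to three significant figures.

For Mercator, h = k = sec φ (a conformal cylindrical projection has a single point scale, 1/cos φ).
Along the parallel at 26°, map distances are exaggerated by k = sec 26° = 1.113.
True distance = 1600 / 1.113 = 1600 × cos 26° ≈ 1440 km.

1440 km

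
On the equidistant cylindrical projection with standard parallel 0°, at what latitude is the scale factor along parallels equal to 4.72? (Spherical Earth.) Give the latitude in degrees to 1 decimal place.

77.8°

Plate carrée: h = 1, k = sec φ along parallels.
sec φ = 4.72  ⇒  cos φ = 0.2119  ⇒  φ ≈ 77.8°.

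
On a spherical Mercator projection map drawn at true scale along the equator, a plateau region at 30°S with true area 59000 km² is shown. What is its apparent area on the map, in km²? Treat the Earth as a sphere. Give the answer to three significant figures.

78700 km²

Mercator is conformal, so the point scale is isotropic: h = k = sec φ = 1/cos φ.
Areal scale = k² = sec²φ = 1/cos²(30°) = 1/0.8660² = 1.333.
Apparent area = 59000 × 1.333 ≈ 78700 km².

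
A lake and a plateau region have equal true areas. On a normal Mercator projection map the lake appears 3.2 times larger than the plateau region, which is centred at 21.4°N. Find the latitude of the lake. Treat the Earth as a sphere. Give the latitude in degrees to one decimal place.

Mercator areal scale is sec²φ, so apparent-area ratio = sec²φ₁ / sec²φ₂ = cos²φ₂ / cos²φ₁.
cos²φ₂ / cos²φ₁ = 3.2  ⇒  cos φ₁ = cos 21.4° / √3.2 = 0.9311/1.789 = 0.5205.
φ₁ = arccos(0.5205) ≈ 58.6°.

58.6°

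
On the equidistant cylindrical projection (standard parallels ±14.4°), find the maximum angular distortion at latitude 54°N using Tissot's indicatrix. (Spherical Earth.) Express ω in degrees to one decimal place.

The equidistant cylindrical projection with φ₀ = 14.4° has h = 1 (meridians true) and k = cos φ₀ / cos φ along parallels.
At 54°: h = 1.000, k = 1.648; principal scales a = 1.648, b = 1.000.
sin(ω/2) = (a − b)/(a + b) = 0.6479/2.648 = 0.2447, so ω = 2 arcsin(0.2447) ≈ 28.3°.

28.3°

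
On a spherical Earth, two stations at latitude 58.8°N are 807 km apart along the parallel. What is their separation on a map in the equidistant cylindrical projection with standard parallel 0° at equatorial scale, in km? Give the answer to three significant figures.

In the plate carrée (x = Rλ, y = Rφ), meridians are true-scale (h = 1) and parallels are stretched by k = sec φ.
Along the parallel, k = sec 58.8° = 1/0.5180 = 1.930.
Map distance = 807 × 1.930 ≈ 1560 km.

1560 km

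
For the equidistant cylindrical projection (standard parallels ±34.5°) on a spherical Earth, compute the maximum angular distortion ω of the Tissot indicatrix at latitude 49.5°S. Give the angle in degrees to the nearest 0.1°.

13.6°

With standard parallel φ₀ = 34.5°, the equirectangular projection gives x = Rλ cos φ₀, y = Rφ, so h = 1 and k = cos 34.5° / cos φ.
At 49.5°: h = 1.000, k = 1.269; principal scales a = 1.269, b = 1.000.
sin(ω/2) = (a − b)/(a + b) = 0.2690/2.269 = 0.1185, so ω = 2 arcsin(0.1185) ≈ 13.6°.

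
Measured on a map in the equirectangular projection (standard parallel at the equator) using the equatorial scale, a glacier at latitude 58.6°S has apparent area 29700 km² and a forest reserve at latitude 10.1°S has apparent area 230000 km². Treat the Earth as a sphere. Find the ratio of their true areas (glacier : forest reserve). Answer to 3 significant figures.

Plate carrée has h = 1 and k = sec φ, giving areal scale sec φ; true area = (apparent area) · cos φ.
True area of glacier: 29700 × cos(58.6°) = 29700 × 0.5210 = 15470 km².
True area of forest reserve: 230000 × cos(10.1°) = 230000 × 0.9845 = 226400 km².
Ratio = 15470 / 226400 ≈ 0.0683.

0.0683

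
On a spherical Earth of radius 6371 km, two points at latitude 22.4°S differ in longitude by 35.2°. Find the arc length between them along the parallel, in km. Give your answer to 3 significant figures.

Arc length along a parallel = R cos φ · Δλ (with Δλ in radians).
= 6371 × cos 22.4° × (35.2° × π/180) = 6371 × 0.9245 × 0.6144 ≈ 3620 km.

3620 km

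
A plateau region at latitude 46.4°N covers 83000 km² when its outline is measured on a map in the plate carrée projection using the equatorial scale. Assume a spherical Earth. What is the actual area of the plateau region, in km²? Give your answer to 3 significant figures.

57200 km²

For the equirectangular projection with φ₀ = 0 (plate carrée), h = 1 along meridians and k = sec φ along parallels.
Areal scale = h·k = 1 × sec φ; at 46.4°, h = 1.000, k = 1.450, so h·k = 1.450.
True area = apparent / (areal scale) = 83000 / 1.450 ≈ 57200 km².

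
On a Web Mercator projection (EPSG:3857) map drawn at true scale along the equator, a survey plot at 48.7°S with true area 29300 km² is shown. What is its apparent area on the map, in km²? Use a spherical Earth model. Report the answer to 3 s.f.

The Mercator projection is conformal; its linear scale factor is the same in every direction and equals sec φ = 1/cos φ.
Areal scale = k² = sec²φ = 1/cos²(48.7°) = 1/0.6600² = 2.296.
Apparent area = 29300 × 2.296 ≈ 67300 km².

67300 km²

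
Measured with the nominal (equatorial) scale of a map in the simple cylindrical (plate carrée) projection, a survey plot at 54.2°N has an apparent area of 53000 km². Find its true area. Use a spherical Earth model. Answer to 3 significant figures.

Plate carrée maps x = Rλ, y = Rφ. The meridian scale is h = 1 and the parallel scale is k = 1/cos φ = sec φ.
Areal scale = h·k = 1 × sec φ; at 54.2°, h = 1.000, k = 1.710, so h·k = 1.710.
True area = apparent / (areal scale) = 53000 / 1.710 ≈ 31000 km².

31000 km²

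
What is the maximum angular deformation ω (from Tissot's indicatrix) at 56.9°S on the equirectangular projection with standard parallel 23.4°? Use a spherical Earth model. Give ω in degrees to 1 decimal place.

29.4°

The equidistant cylindrical projection with φ₀ = 23.4° has h = 1 (meridians true) and k = cos φ₀ / cos φ along parallels.
At 56.9°: h = 1.000, k = 1.681; principal scales a = 1.681, b = 1.000.
sin(ω/2) = (a − b)/(a + b) = 0.6806/2.681 = 0.2539, so ω = 2 arcsin(0.2539) ≈ 29.4°.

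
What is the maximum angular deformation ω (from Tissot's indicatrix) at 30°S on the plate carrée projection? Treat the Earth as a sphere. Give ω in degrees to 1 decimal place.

In the plate carrée (x = Rλ, y = Rφ), meridians are true-scale (h = 1) and parallels are stretched by k = sec φ.
At 30°: h = 1.000, k = 1.155; principal scales a = 1.155, b = 1.000.
sin(ω/2) = (a − b)/(a + b) = 0.1547/2.155 = 0.07180, so ω = 2 arcsin(0.07180) ≈ 8.2°.

8.2°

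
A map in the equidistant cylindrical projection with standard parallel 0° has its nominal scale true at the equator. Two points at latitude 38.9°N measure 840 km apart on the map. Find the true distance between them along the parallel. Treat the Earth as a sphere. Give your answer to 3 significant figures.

654 km

Plate carrée maps x = Rλ, y = Rφ. The meridian scale is h = 1 and the parallel scale is k = 1/cos φ = sec φ.
Along the parallel at 38.9°, map distances are exaggerated by k = sec 38.9° = 1.285.
True distance = 840 / 1.285 = 840 × cos 38.9° ≈ 654 km.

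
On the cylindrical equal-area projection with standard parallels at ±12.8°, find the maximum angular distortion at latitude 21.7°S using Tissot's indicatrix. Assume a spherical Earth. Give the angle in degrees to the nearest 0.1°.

5.5°

A cylindrical equal-area projection with standard parallel φ₀ has meridian scale h = cos φ / cos φ₀ and parallel scale k = cos φ₀ / cos φ (so areas are preserved, h·k = 1).
At 21.7°: h = 0.9528, k = 1.050; principal scales a = 1.050, b = 0.9528.
sin(ω/2) = (a − b)/(a + b) = 0.09672/2.002 = 0.04830, so ω = 2 arcsin(0.04830) ≈ 5.5°.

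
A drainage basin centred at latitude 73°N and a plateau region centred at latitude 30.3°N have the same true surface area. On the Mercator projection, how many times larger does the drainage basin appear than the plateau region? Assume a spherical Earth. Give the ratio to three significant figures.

8.72

Mercator areal scale is sec²φ.
At 73°: sec²(73°) = 1/0.2924² = 11.70.
At 30.3°: sec²(30.3°) = 1/0.8634² = 1.341.
Ratio = 11.70/1.341 = cos²(30.3°)/cos²(73°) ≈ 8.72.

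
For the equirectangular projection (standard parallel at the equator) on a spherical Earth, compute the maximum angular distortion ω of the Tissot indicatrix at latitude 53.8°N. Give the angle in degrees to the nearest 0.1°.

Plate carrée maps x = Rλ, y = Rφ. The meridian scale is h = 1 and the parallel scale is k = 1/cos φ = sec φ.
At 53.8°: h = 1.000, k = 1.693; principal scales a = 1.693, b = 1.000.
sin(ω/2) = (a − b)/(a + b) = 0.6932/2.693 = 0.2574, so ω = 2 arcsin(0.2574) ≈ 29.8°.

29.8°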